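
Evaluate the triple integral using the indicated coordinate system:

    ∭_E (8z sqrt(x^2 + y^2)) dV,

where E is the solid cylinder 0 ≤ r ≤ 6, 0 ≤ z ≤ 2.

In cylindrical coordinates, x = r cos(θ), y = r sin(θ), z = z, and dV = r dr dθ dz.

The integrand becomes 8r z, so

    ∭_E (8z sqrt(x^2 + y^2)) dV = ∫_{0}^{2π} ∫_{0}^{6} ∫_{0}^{2} (8r z) · r dz dr dθ.

Inner (z): 16r^2.
Middle (r from 0 to 6): 1152.
Outer (θ): 2304π.

Therefore the triple integral equals 2304π.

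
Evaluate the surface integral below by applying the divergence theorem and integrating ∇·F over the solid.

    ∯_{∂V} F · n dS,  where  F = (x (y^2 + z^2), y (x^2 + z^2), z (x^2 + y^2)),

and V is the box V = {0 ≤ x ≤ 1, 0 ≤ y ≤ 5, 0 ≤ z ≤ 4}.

By the divergence theorem,

    ∯_{∂V} F · n dS = ∭_V (∇ · F) dV.

Compute the divergence:
    ∇ · F = ∂F_x/∂x + ∂F_y/∂y + ∂F_z/∂z = y^2 + z^2 + x^2 + z^2 + x^2 + y^2 = 2x^2 + 2y^2 + 2z^2.

V is a rectangular box, so dV = dx dy dz with 0 ≤ x ≤ 1, 0 ≤ y ≤ 5, 0 ≤ z ≤ 4.

Integrate (2x^2 + 2y^2 + 2z^2) over V as an iterated integral:

    ∭_V (∇·F) dV = ∫_0^{1} ∫_0^{5} ∫_0^{4} (2x^2 + 2y^2 + 2z^2) dz dy dx.

Inner (z from 0 to 4): 8x^2 + 8y^2 + 128/3.
Middle (y from 0 to 5): 40x^2 + 1640/3.
Outer (x from 0 to 1): 560.

Therefore ∯_{∂V} F · n dS = 560.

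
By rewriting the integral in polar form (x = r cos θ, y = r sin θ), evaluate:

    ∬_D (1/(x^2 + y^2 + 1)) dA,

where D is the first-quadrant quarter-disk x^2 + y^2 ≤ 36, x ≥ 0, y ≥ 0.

The region D is 0 ≤ r ≤ 6, 0 ≤ θ ≤ π/2 in polar coordinates, where x = r cos(θ), y = r sin(θ), and dA = r dr dθ.

Under the substitution, the integrand becomes 1/(r^2 + 1), so

    ∬_D (1/(x^2 + y^2 + 1)) dA = ∫_{0}^{π/2} ∫_{0}^{6} (1/(r^2 + 1)) · r dr dθ.

Inner integral (in r): ∫_{0}^{6} (1/(r^2 + 1)) · r dr = log(37)/2.

Outer integral (in θ): ∫_{0}^{π/2} (log(37)/2) dθ = π log(37)/4.

Therefore ∬_D (1/(x^2 + y^2 + 1)) dA = π log(37)/4.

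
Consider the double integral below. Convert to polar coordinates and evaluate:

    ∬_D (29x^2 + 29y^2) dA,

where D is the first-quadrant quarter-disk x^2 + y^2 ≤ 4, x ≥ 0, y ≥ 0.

The region D is 0 ≤ r ≤ 2, 0 ≤ θ ≤ π/2 in polar coordinates, where x = r cos(θ), y = r sin(θ), and dA = r dr dθ.

Under the substitution, the integrand becomes 29r^2, so

    ∬_D (29x^2 + 29y^2) dA = ∫_{0}^{π/2} ∫_{0}^{2} (29r^2) · r dr dθ.

Inner integral (in r): ∫_{0}^{2} (29r^2) · r dr = 116.

Outer integral (in θ): ∫_{0}^{π/2} (116) dθ = 58π.

Therefore ∬_D (29x^2 + 29y^2) dA = 58π.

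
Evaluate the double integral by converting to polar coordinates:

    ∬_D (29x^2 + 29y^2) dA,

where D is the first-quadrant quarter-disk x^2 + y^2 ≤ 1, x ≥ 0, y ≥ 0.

The region D is 0 ≤ r ≤ 1, 0 ≤ θ ≤ π/2 in polar coordinates, where x = r cos(θ), y = r sin(θ), and dA = r dr dθ.

Under the substitution, the integrand becomes 29r^2, so

    ∬_D (29x^2 + 29y^2) dA = ∫_{0}^{π/2} ∫_{0}^{1} (29r^2) · r dr dθ.

Inner integral (in r): ∫_{0}^{1} (29r^2) · r dr = 29/4.

Outer integral (in θ): ∫_{0}^{π/2} (29/4) dθ = 29π/8.

Therefore ∬_D (29x^2 + 29y^2) dA = 29π/8.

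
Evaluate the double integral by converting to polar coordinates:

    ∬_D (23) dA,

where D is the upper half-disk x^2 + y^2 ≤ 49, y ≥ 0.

The region D is 0 ≤ r ≤ 7, 0 ≤ θ ≤ π in polar coordinates, where x = r cos(θ), y = r sin(θ), and dA = r dr dθ.

Under the substitution, the integrand becomes 23, so

    ∬_D (23) dA = ∫_{0}^{π} ∫_{0}^{7} (23) · r dr dθ.

Inner integral (in r): ∫_{0}^{7} (23) · r dr = 1127/2.

Outer integral (in θ): ∫_{0}^{π} (1127/2) dθ = 1127π/2.

Therefore ∬_D (23) dA = 1127π/2.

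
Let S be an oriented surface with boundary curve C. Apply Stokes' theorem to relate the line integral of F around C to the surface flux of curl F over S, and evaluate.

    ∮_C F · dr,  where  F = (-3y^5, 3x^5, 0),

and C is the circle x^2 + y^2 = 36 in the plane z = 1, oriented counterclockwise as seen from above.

Let S be the flat disk x^2 + y^2 ≤ 36 in the plane z = 1, with upward unit normal n̂ = ẑ. By Stokes' theorem,

    ∮_C F · dr = ∬_S (∇ × F) · n̂ dS = ∬_D (curl F)_z dA,

where D is the disk x^2 + y^2 ≤ 36.

Compute the curl of F = (-3y^5, 3x^5, 0):
    (∇ × F)_x = ∂F_z/∂y - ∂F_y/∂z = 0,
    (∇ × F)_y = ∂F_x/∂z - ∂F_z/∂x = 0,
    (∇ × F)_z = ∂F_y/∂x - ∂F_x/∂y = 15x^4 + 15y^4.

On z = 1, (curl F)_z = 15x^4 + 15y^4.

Convert to polar (x = r cos θ, y = r sin θ, dA = r dr dθ); the integrand becomes 15r^4(sin(θ)^4 + cos(θ)^4), so

    ∬_D (curl F)_z dA = ∫_0^{2π} ∫_0^{6} (15r^4(sin(θ)^4 + cos(θ)^4)) · r dr dθ.

Inner (r from 0 to 6): 116640sin(θ)^4 + 116640cos(θ)^4.
Outer (θ from 0 to 2π): 174960π.

Therefore ∮_C F · dr = 174960π.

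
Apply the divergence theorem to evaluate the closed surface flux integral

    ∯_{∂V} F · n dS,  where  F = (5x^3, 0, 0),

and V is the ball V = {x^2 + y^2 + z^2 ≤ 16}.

By the divergence theorem,

    ∯_{∂V} F · n dS = ∭_V (∇ · F) dV.

Compute the divergence:
    ∇ · F = ∂F_x/∂x + ∂F_y/∂y + ∂F_z/∂z = 15x^2 + 0 + 0 = 15x^2.

In spherical coordinates, x = ρ sin(φ) cos(θ), y = ρ sin(φ) sin(θ), z = ρ cos(φ), dV = ρ^2 sin(φ) dρ dφ dθ, with 0 ≤ ρ ≤ 4, 0 ≤ φ ≤ π, 0 ≤ θ ≤ 2π.

The integrand, after substitution and multiplying by the volume element, becomes (15ρ^2sin(φ)^2cos(θ)^2) · ρ^2 sin(φ), so

    ∭_V (∇·F) dV = ∫_0^{2π} ∫_0^{π} ∫_0^{4} (15ρ^2sin(φ)^2cos(θ)^2) · ρ^2 sin(φ) dρ dφ dθ.

Inner (ρ from 0 to 4): 3072sin(φ)^3cos(θ)^2.
Middle (φ from 0 to π): 4096cos(θ)^2.
Outer (θ from 0 to 2π): 4096π.

Therefore ∯_{∂V} F · n dS = 4096π.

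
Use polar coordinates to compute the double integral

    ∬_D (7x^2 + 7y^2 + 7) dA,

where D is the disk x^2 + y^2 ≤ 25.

The region D is 0 ≤ r ≤ 5, 0 ≤ θ ≤ 2π in polar coordinates, where x = r cos(θ), y = r sin(θ), and dA = r dr dθ.

Under the substitution, the integrand becomes 7r^2 + 7, so

    ∬_D (7x^2 + 7y^2 + 7) dA = ∫_{0}^{2π} ∫_{0}^{5} (7r^2 + 7) · r dr dθ.

Inner integral (in r): ∫_{0}^{5} (7r^2 + 7) · r dr = 4725/4.

Outer integral (in θ): ∫_{0}^{2π} (4725/4) dθ = 4725π/2.

Therefore ∬_D (7x^2 + 7y^2 + 7) dA = 4725π/2.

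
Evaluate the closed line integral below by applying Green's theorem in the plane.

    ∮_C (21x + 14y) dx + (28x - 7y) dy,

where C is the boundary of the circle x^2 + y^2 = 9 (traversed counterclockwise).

Green's theorem converts the closed line integral into a double integral over the enclosed region D:

    ∮_C P dx + Q dy = ∬_D (∂Q/∂x - ∂P/∂y) dA.

Here P = 21x + 14y, Q = 28x - 7y, so

    ∂Q/∂x = 28,    ∂P/∂y = 14,
    ∂Q/∂x - ∂P/∂y = 14.

D is the region x^2 + y^2 ≤ 9. Evaluating the double integral:

In polar coordinates (x = r cos θ, y = r sin θ, dA = r dr dθ) the integrand becomes 14, so

    ∬_D (14) dA = ∫_0^{2π} ∫_0^{3} (14) · r dr dθ.

Inner (r from 0 to 3): 63.
Outer (θ from 0 to 2π): 126π.

Therefore ∮_C P dx + Q dy = 126π.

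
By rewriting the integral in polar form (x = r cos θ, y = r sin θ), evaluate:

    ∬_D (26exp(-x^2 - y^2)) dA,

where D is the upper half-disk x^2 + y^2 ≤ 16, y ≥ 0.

The region D is 0 ≤ r ≤ 4, 0 ≤ θ ≤ π in polar coordinates, where x = r cos(θ), y = r sin(θ), and dA = r dr dθ.

Under the substitution, the integrand becomes 26exp(-r^2), so

    ∬_D (26exp(-x^2 - y^2)) dA = ∫_{0}^{π} ∫_{0}^{4} (26exp(-r^2)) · r dr dθ.

Inner integral (in r): ∫_{0}^{4} (26exp(-r^2)) · r dr = 13 - 13exp(-16).

Outer integral (in θ): ∫_{0}^{π} (13 - 13exp(-16)) dθ = -13π exp(-16) + 13π.

Therefore ∬_D (26exp(-x^2 - y^2)) dA = -13π exp(-16) + 13π.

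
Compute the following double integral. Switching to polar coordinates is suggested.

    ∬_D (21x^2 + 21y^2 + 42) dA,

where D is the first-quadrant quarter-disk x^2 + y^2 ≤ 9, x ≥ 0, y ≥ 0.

The region D is 0 ≤ r ≤ 3, 0 ≤ θ ≤ π/2 in polar coordinates, where x = r cos(θ), y = r sin(θ), and dA = r dr dθ.

Under the substitution, the integrand becomes 21r^2 + 42, so

    ∬_D (21x^2 + 21y^2 + 42) dA = ∫_{0}^{π/2} ∫_{0}^{3} (21r^2 + 42) · r dr dθ.

Inner integral (in r): ∫_{0}^{3} (21r^2 + 42) · r dr = 2457/4.

Outer integral (in θ): ∫_{0}^{π/2} (2457/4) dθ = 2457π/8.

Therefore ∬_D (21x^2 + 21y^2 + 42) dA = 2457π/8.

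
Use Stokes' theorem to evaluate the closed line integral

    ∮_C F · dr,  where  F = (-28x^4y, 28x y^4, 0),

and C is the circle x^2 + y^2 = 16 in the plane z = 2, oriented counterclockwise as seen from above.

Let S be the flat disk x^2 + y^2 ≤ 16 in the plane z = 2, with upward unit normal n̂ = ẑ. By Stokes' theorem,

    ∮_C F · dr = ∬_S (∇ × F) · n̂ dS = ∬_D (curl F)_z dA,

where D is the disk x^2 + y^2 ≤ 16.

Compute the curl of F = (-28x^4y, 28x y^4, 0):
    (∇ × F)_x = ∂F_z/∂y - ∂F_y/∂z = 0,
    (∇ × F)_y = ∂F_x/∂z - ∂F_z/∂x = 0,
    (∇ × F)_z = ∂F_y/∂x - ∂F_x/∂y = 28x^4 + 28y^4.

On z = 2, (curl F)_z = 28x^4 + 28y^4.

Convert to polar (x = r cos θ, y = r sin θ, dA = r dr dθ); the integrand becomes 28r^4(sin(θ)^4 + cos(θ)^4), so

    ∬_D (curl F)_z dA = ∫_0^{2π} ∫_0^{4} (28r^4(sin(θ)^4 + cos(θ)^4)) · r dr dθ.

Inner (r from 0 to 4): 57344sin(θ)^4/3 + 57344cos(θ)^4/3.
Outer (θ from 0 to 2π): 28672π.

Therefore ∮_C F · dr = 28672π.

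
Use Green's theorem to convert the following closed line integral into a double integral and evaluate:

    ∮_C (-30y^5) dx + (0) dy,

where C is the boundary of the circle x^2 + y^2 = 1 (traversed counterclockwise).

Green's theorem converts the closed line integral into a double integral over the enclosed region D:

    ∮_C P dx + Q dy = ∬_D (∂Q/∂x - ∂P/∂y) dA.

Here P = -30y^5, Q = 0, so

    ∂Q/∂x = 0,    ∂P/∂y = -150y^4,
    ∂Q/∂x - ∂P/∂y = 150y^4.

D is the region x^2 + y^2 ≤ 1. Evaluating the double integral:

In polar coordinates (x = r cos θ, y = r sin θ, dA = r dr dθ) the integrand becomes 150r^4sin(θ)^4, so

    ∬_D (150y^4) dA = ∫_0^{2π} ∫_0^{1} (150r^4sin(θ)^4) · r dr dθ.

Inner (r from 0 to 1): 25sin(θ)^4.
Outer (θ from 0 to 2π): 75π/4.

Therefore ∮_C P dx + Q dy = 75π/4.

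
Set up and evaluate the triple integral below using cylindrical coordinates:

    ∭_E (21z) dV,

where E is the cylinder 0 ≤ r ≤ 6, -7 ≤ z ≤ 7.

In cylindrical coordinates, x = r cos(θ), y = r sin(θ), z = z, and dV = r dr dθ dz.

The integrand becomes 21z, so

    ∭_E (21z) dV = ∫_{0}^{2π} ∫_{0}^{6} ∫_{-7}^{7} (21z) · r dz dr dθ.

Inner (z): 0.
Middle (r from 0 to 6): 0.
Outer (θ): 0.

Therefore the triple integral equals 0.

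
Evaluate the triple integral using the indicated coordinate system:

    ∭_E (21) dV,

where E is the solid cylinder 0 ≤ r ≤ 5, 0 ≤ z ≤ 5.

In cylindrical coordinates, x = r cos(θ), y = r sin(θ), z = z, and dV = r dr dθ dz.

The integrand becomes 21, so

    ∭_E (21) dV = ∫_{0}^{2π} ∫_{0}^{5} ∫_{0}^{5} (21) · r dz dr dθ.

Inner (z): 105r.
Middle (r from 0 to 5): 2625/2.
Outer (θ): 2625π.

Therefore the triple integral equals 2625π.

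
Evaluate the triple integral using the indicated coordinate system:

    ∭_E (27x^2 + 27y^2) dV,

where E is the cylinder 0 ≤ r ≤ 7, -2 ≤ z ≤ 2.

In cylindrical coordinates, x = r cos(θ), y = r sin(θ), z = z, and dV = r dr dθ dz.

The integrand becomes 27r^2, so

    ∭_E (27x^2 + 27y^2) dV = ∫_{0}^{2π} ∫_{0}^{7} ∫_{-2}^{2} (27r^2) · r dz dr dθ.

Inner (z): 108r^3.
Middle (r from 0 to 7): 64827.
Outer (θ): 129654π.

Therefore the triple integral equals 129654π.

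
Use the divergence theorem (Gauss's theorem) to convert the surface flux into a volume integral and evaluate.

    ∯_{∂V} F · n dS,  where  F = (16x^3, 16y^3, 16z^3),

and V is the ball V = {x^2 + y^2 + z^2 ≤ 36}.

By the divergence theorem,

    ∯_{∂V} F · n dS = ∭_V (∇ · F) dV.

Compute the divergence:
    ∇ · F = ∂F_x/∂x + ∂F_y/∂y + ∂F_z/∂z = 48x^2 + 48y^2 + 48z^2.

In spherical coordinates, x = ρ sin(φ) cos(θ), y = ρ sin(φ) sin(θ), z = ρ cos(φ), dV = ρ^2 sin(φ) dρ dφ dθ, with 0 ≤ ρ ≤ 6, 0 ≤ φ ≤ π, 0 ≤ θ ≤ 2π.

The integrand, after substitution and multiplying by the volume element, becomes (48ρ^2) · ρ^2 sin(φ), so

    ∭_V (∇·F) dV = ∫_0^{2π} ∫_0^{π} ∫_0^{6} (48ρ^2) · ρ^2 sin(φ) dρ dφ dθ.

Inner (ρ from 0 to 6): 373248sin(φ)/5.
Middle (φ from 0 to π): 746496/5.
Outer (θ from 0 to 2π): 1492992π/5.

Therefore ∯_{∂V} F · n dS = 1492992π/5.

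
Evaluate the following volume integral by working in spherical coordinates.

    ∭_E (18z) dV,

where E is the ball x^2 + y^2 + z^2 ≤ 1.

In spherical coordinates, x = ρ sin(φ) cos(θ), y = ρ sin(φ) sin(θ), z = ρ cos(φ), and dV = ρ^2 sin(φ) dρ dφ dθ.

The integrand becomes 18ρ cos(φ), so

    ∭_E (18z) dV = ∫_{0}^{2π} ∫_{0}^{π} ∫_{0}^{1} (18ρ cos(φ)) · ρ^2 sin(φ) dρ dφ dθ.

Inner (ρ): 9sin(2φ)/4.
Middle (φ): 0.
Outer (θ): 0.

Therefore the triple integral equals 0.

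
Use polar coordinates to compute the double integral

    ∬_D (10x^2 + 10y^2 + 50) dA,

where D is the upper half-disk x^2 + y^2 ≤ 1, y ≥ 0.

The region D is 0 ≤ r ≤ 1, 0 ≤ θ ≤ π in polar coordinates, where x = r cos(θ), y = r sin(θ), and dA = r dr dθ.

Under the substitution, the integrand becomes 10r^2 + 50, so

    ∬_D (10x^2 + 10y^2 + 50) dA = ∫_{0}^{π} ∫_{0}^{1} (10r^2 + 50) · r dr dθ.

Inner integral (in r): ∫_{0}^{1} (10r^2 + 50) · r dr = 55/2.

Outer integral (in θ): ∫_{0}^{π} (55/2) dθ = 55π/2.

Therefore ∬_D (10x^2 + 10y^2 + 50) dA = 55π/2.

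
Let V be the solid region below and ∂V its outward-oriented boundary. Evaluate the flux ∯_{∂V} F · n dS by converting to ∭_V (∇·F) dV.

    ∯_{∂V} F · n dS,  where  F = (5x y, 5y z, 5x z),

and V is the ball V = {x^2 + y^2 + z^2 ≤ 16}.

By the divergence theorem,

    ∯_{∂V} F · n dS = ∭_V (∇ · F) dV.

Compute the divergence:
    ∇ · F = ∂F_x/∂x + ∂F_y/∂y + ∂F_z/∂z = 5y + 5z + 5x = 5x + 5y + 5z.

In spherical coordinates, x = ρ sin(φ) cos(θ), y = ρ sin(φ) sin(θ), z = ρ cos(φ), dV = ρ^2 sin(φ) dρ dφ dθ, with 0 ≤ ρ ≤ 4, 0 ≤ φ ≤ π, 0 ≤ θ ≤ 2π.

The integrand, after substitution and multiplying by the volume element, becomes (5ρ (sqrt(2)sin(φ)sin(θ + π/4) + cos(φ))) · ρ^2 sin(φ), so

    ∭_V (∇·F) dV = ∫_0^{2π} ∫_0^{π} ∫_0^{4} (5ρ (sqrt(2)sin(φ)sin(θ + π/4) + cos(φ))) · ρ^2 sin(φ) dρ dφ dθ.

Inner (ρ from 0 to 4): 320(sqrt(2)sin(φ)sin(θ + π/4) + cos(φ))sin(φ).
Middle (φ from 0 to π): 160sqrt(2)π sin(θ + π/4).
Outer (θ from 0 to 2π): 0.

Therefore ∯_{∂V} F · n dS = 0.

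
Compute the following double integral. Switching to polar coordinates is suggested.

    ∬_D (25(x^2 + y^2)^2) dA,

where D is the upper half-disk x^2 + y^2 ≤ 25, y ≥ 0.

The region D is 0 ≤ r ≤ 5, 0 ≤ θ ≤ π in polar coordinates, where x = r cos(θ), y = r sin(θ), and dA = r dr dθ.

Under the substitution, the integrand becomes 25r^4, so

    ∬_D (25(x^2 + y^2)^2) dA = ∫_{0}^{π} ∫_{0}^{5} (25r^4) · r dr dθ.

Inner integral (in r): ∫_{0}^{5} (25r^4) · r dr = 390625/6.

Outer integral (in θ): ∫_{0}^{π} (390625/6) dθ = 390625π/6.

Therefore ∬_D (25(x^2 + y^2)^2) dA = 390625π/6.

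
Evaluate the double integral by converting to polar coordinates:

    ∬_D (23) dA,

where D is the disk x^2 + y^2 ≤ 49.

The region D is 0 ≤ r ≤ 7, 0 ≤ θ ≤ 2π in polar coordinates, where x = r cos(θ), y = r sin(θ), and dA = r dr dθ.

Under the substitution, the integrand becomes 23, so

    ∬_D (23) dA = ∫_{0}^{2π} ∫_{0}^{7} (23) · r dr dθ.

Inner integral (in r): ∫_{0}^{7} (23) · r dr = 1127/2.

Outer integral (in θ): ∫_{0}^{2π} (1127/2) dθ = 1127π.

Therefore ∬_D (23) dA = 1127π.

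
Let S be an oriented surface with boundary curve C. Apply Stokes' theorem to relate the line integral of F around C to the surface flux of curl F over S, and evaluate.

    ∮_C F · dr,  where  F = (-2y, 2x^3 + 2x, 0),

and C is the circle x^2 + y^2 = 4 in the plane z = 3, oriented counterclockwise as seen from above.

Let S be the flat disk x^2 + y^2 ≤ 4 in the plane z = 3, with upward unit normal n̂ = ẑ. By Stokes' theorem,

    ∮_C F · dr = ∬_S (∇ × F) · n̂ dS = ∬_D (curl F)_z dA,

where D is the disk x^2 + y^2 ≤ 4.

Compute the curl of F = (-2y, 2x^3 + 2x, 0):
    (∇ × F)_x = ∂F_z/∂y - ∂F_y/∂z = 0,
    (∇ × F)_y = ∂F_x/∂z - ∂F_z/∂x = 0,
    (∇ × F)_z = ∂F_y/∂x - ∂F_x/∂y = 6x^2 + 4.

On z = 3, (curl F)_z = 6x^2 + 4.

Convert to polar (x = r cos θ, y = r sin θ, dA = r dr dθ); the integrand becomes 6r^2cos(θ)^2 + 4, so

    ∬_D (curl F)_z dA = ∫_0^{2π} ∫_0^{2} (6r^2cos(θ)^2 + 4) · r dr dθ.

Inner (r from 0 to 2): 24cos(θ)^2 + 8.
Outer (θ from 0 to 2π): 40π.

Therefore ∮_C F · dr = 40π.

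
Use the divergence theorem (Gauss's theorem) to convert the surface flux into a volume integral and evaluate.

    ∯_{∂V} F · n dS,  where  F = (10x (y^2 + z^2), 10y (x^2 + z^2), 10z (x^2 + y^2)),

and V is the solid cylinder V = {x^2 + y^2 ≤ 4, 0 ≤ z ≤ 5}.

By the divergence theorem,

    ∯_{∂V} F · n dS = ∭_V (∇ · F) dV.

Compute the divergence:
    ∇ · F = ∂F_x/∂x + ∂F_y/∂y + ∂F_z/∂z = 10y^2 + 10z^2 + 10x^2 + 10z^2 + 10x^2 + 10y^2 = 20x^2 + 20y^2 + 20z^2.

In cylindrical coordinates, x = r cos(θ), y = r sin(θ), z = z, dV = r dr dθ dz, with 0 ≤ r ≤ 2, 0 ≤ θ ≤ 2π, 0 ≤ z ≤ 5.

The integrand, after substitution and multiplying by the volume element, becomes (20r^2 + 20z^2) · r, so

    ∭_V (∇·F) dV = ∫_0^{2π} ∫_0^{2} ∫_0^{5} (20r^2 + 20z^2) · r dz dr dθ.

Inner (z from 0 to 5): 100r (r^2 + 25/3).
Middle (r from 0 to 2): 6200/3.
Outer (θ from 0 to 2π): 12400π/3.

Therefore ∯_{∂V} F · n dS = 12400π/3.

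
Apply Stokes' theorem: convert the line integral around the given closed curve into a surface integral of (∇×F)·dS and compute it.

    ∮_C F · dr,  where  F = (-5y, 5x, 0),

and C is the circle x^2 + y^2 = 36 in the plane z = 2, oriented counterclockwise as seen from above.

Let S be the flat disk x^2 + y^2 ≤ 36 in the plane z = 2, with upward unit normal n̂ = ẑ. By Stokes' theorem,

    ∮_C F · dr = ∬_S (∇ × F) · n̂ dS = ∬_D (curl F)_z dA,

where D is the disk x^2 + y^2 ≤ 36.

Compute the curl of F = (-5y, 5x, 0):
    (∇ × F)_x = ∂F_z/∂y - ∂F_y/∂z = 0,
    (∇ × F)_y = ∂F_x/∂z - ∂F_z/∂x = 0,
    (∇ × F)_z = ∂F_y/∂x - ∂F_x/∂y = 10.

On z = 2, (curl F)_z = 10.

Convert to polar (x = r cos θ, y = r sin θ, dA = r dr dθ); the integrand becomes 10, so

    ∬_D (curl F)_z dA = ∫_0^{2π} ∫_0^{6} (10) · r dr dθ.

Inner (r from 0 to 6): 180.
Outer (θ from 0 to 2π): 360π.

Therefore ∮_C F · dr = 360π.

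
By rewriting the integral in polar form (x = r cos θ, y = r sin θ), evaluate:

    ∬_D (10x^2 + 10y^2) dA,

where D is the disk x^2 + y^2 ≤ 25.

The region D is 0 ≤ r ≤ 5, 0 ≤ θ ≤ 2π in polar coordinates, where x = r cos(θ), y = r sin(θ), and dA = r dr dθ.

Under the substitution, the integrand becomes 10r^2, so

    ∬_D (10x^2 + 10y^2) dA = ∫_{0}^{2π} ∫_{0}^{5} (10r^2) · r dr dθ.

Inner integral (in r): ∫_{0}^{5} (10r^2) · r dr = 3125/2.

Outer integral (in θ): ∫_{0}^{2π} (3125/2) dθ = 3125π.

Therefore ∬_D (10x^2 + 10y^2) dA = 3125π.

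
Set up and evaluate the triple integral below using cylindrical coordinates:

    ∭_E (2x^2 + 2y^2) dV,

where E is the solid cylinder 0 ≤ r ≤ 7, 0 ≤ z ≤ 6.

In cylindrical coordinates, x = r cos(θ), y = r sin(θ), z = z, and dV = r dr dθ dz.

The integrand becomes 2r^2, so

    ∭_E (2x^2 + 2y^2) dV = ∫_{0}^{2π} ∫_{0}^{7} ∫_{0}^{6} (2r^2) · r dz dr dθ.

Inner (z): 12r^3.
Middle (r from 0 to 7): 7203.
Outer (θ): 14406π.

Therefore the triple integral equals 14406π.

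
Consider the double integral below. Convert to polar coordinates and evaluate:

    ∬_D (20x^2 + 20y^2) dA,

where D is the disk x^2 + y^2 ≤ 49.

The region D is 0 ≤ r ≤ 7, 0 ≤ θ ≤ 2π in polar coordinates, where x = r cos(θ), y = r sin(θ), and dA = r dr dθ.

Under the substitution, the integrand becomes 20r^2, so

    ∬_D (20x^2 + 20y^2) dA = ∫_{0}^{2π} ∫_{0}^{7} (20r^2) · r dr dθ.

Inner integral (in r): ∫_{0}^{7} (20r^2) · r dr = 12005.

Outer integral (in θ): ∫_{0}^{2π} (12005) dθ = 24010π.

Therefore ∬_D (20x^2 + 20y^2) dA = 24010π.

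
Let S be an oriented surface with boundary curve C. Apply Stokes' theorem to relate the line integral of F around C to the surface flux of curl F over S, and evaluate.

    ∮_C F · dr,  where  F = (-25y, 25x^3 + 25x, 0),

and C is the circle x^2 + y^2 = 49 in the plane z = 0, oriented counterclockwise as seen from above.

Let S be the flat disk x^2 + y^2 ≤ 49 in the plane z = 0, with upward unit normal n̂ = ẑ. By Stokes' theorem,

    ∮_C F · dr = ∬_S (∇ × F) · n̂ dS = ∬_D (curl F)_z dA,

where D is the disk x^2 + y^2 ≤ 49.

Compute the curl of F = (-25y, 25x^3 + 25x, 0):
    (∇ × F)_x = ∂F_z/∂y - ∂F_y/∂z = 0,
    (∇ × F)_y = ∂F_x/∂z - ∂F_z/∂x = 0,
    (∇ × F)_z = ∂F_y/∂x - ∂F_x/∂y = 75x^2 + 50.

On z = 0, (curl F)_z = 75x^2 + 50.

Convert to polar (x = r cos θ, y = r sin θ, dA = r dr dθ); the integrand becomes 75r^2cos(θ)^2 + 50, so

    ∬_D (curl F)_z dA = ∫_0^{2π} ∫_0^{7} (75r^2cos(θ)^2 + 50) · r dr dθ.

Inner (r from 0 to 7): 180075cos(θ)^2/4 + 1225.
Outer (θ from 0 to 2π): 189875π/4.

Therefore ∮_C F · dr = 189875π/4.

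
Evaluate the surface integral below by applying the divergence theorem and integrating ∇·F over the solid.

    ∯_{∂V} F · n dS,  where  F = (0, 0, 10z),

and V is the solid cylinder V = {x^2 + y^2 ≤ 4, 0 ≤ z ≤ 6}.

By the divergence theorem,

    ∯_{∂V} F · n dS = ∭_V (∇ · F) dV.

Compute the divergence:
    ∇ · F = ∂F_x/∂x + ∂F_y/∂y + ∂F_z/∂z = 0 + 0 + 10 = 10.

In cylindrical coordinates, x = r cos(θ), y = r sin(θ), z = z, dV = r dr dθ dz, with 0 ≤ r ≤ 2, 0 ≤ θ ≤ 2π, 0 ≤ z ≤ 6.

The integrand, after substitution and multiplying by the volume element, becomes (10) · r, so

    ∭_V (∇·F) dV = ∫_0^{2π} ∫_0^{2} ∫_0^{6} (10) · r dz dr dθ.

Inner (z from 0 to 6): 60r.
Middle (r from 0 to 2): 120.
Outer (θ from 0 to 2π): 240π.

Therefore ∯_{∂V} F · n dS = 240π.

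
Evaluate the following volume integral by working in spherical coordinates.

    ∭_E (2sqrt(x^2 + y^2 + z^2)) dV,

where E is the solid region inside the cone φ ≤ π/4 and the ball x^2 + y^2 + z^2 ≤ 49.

In spherical coordinates, x = ρ sin(φ) cos(θ), y = ρ sin(φ) sin(θ), z = ρ cos(φ), and dV = ρ^2 sin(φ) dρ dφ dθ.

The integrand becomes 2ρ, so

    ∭_E (2sqrt(x^2 + y^2 + z^2)) dV = ∫_{0}^{2π} ∫_{0}^{π/4} ∫_{0}^{7} (2ρ) · ρ^2 sin(φ) dρ dφ dθ.

Inner (ρ): 2401sin(φ)/2.
Middle (φ): 2401/2 - 2401sqrt(2)/4.
Outer (θ): 2401π (2 - sqrt(2))/2.

Therefore the triple integral equals 2401π (2 - sqrt(2))/2.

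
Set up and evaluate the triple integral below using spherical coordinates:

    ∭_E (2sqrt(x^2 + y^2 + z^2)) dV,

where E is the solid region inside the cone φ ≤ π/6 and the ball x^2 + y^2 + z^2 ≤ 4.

In spherical coordinates, x = ρ sin(φ) cos(θ), y = ρ sin(φ) sin(θ), z = ρ cos(φ), and dV = ρ^2 sin(φ) dρ dφ dθ.

The integrand becomes 2ρ, so

    ∭_E (2sqrt(x^2 + y^2 + z^2)) dV = ∫_{0}^{2π} ∫_{0}^{π/6} ∫_{0}^{2} (2ρ) · ρ^2 sin(φ) dρ dφ dθ.

Inner (ρ): 8sin(φ).
Middle (φ): 8 - 4sqrt(3).
Outer (θ): 8π (2 - sqrt(3)).

Therefore the triple integral equals 8π (2 - sqrt(3)).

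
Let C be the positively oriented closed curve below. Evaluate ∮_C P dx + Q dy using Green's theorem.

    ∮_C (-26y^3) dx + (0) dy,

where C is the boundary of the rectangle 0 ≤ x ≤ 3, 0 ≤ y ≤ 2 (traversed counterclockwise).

Green's theorem converts the closed line integral into a double integral over the enclosed region D:

    ∮_C P dx + Q dy = ∬_D (∂Q/∂x - ∂P/∂y) dA.

Here P = -26y^3, Q = 0, so

    ∂Q/∂x = 0,    ∂P/∂y = -78y^2,
    ∂Q/∂x - ∂P/∂y = 78y^2.

D is the region 0 ≤ x ≤ 3, 0 ≤ y ≤ 2. Evaluating the double integral:

    ∬_D (78y^2) dA = ∫_0^{3} ∫_0^{2} (78y^2) dy dx.

Inner (y from 0 to 2): 208.
Outer (x from 0 to 3): 624.

Therefore ∮_C P dx + Q dy = 624.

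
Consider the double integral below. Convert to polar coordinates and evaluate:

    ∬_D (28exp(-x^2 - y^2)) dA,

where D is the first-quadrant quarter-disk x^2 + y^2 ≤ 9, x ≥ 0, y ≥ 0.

The region D is 0 ≤ r ≤ 3, 0 ≤ θ ≤ π/2 in polar coordinates, where x = r cos(θ), y = r sin(θ), and dA = r dr dθ.

Under the substitution, the integrand becomes 28exp(-r^2), so

    ∬_D (28exp(-x^2 - y^2)) dA = ∫_{0}^{π/2} ∫_{0}^{3} (28exp(-r^2)) · r dr dθ.

Inner integral (in r): ∫_{0}^{3} (28exp(-r^2)) · r dr = 14 - 14exp(-9).

Outer integral (in θ): ∫_{0}^{π/2} (14 - 14exp(-9)) dθ = -7π exp(-9) + 7π.

Therefore ∬_D (28exp(-x^2 - y^2)) dA = -7π exp(-9) + 7π.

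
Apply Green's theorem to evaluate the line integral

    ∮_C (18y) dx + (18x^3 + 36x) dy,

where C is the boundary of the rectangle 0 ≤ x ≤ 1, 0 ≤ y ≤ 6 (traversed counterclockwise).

Green's theorem converts the closed line integral into a double integral over the enclosed region D:

    ∮_C P dx + Q dy = ∬_D (∂Q/∂x - ∂P/∂y) dA.

Here P = 18y, Q = 18x^3 + 36x, so

    ∂Q/∂x = 54x^2 + 36,    ∂P/∂y = 18,
    ∂Q/∂x - ∂P/∂y = 54x^2 + 18.

D is the region 0 ≤ x ≤ 1, 0 ≤ y ≤ 6. Evaluating the double integral:

    ∬_D (54x^2 + 18) dA = ∫_0^{1} ∫_0^{6} (54x^2 + 18) dy dx.

Inner (y from 0 to 6): 324x^2 + 108.
Outer (x from 0 to 1): 216.

Therefore ∮_C P dx + Q dy = 216.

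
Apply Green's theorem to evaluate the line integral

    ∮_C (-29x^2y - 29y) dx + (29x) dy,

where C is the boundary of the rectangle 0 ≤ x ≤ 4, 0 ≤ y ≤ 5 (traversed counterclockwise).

Green's theorem converts the closed line integral into a double integral over the enclosed region D:

    ∮_C P dx + Q dy = ∬_D (∂Q/∂x - ∂P/∂y) dA.

Here P = -29x^2y - 29y, Q = 29x, so

    ∂Q/∂x = 29,    ∂P/∂y = -29x^2 - 29,
    ∂Q/∂x - ∂P/∂y = 29x^2 + 58.

D is the region 0 ≤ x ≤ 4, 0 ≤ y ≤ 5. Evaluating the double integral:

    ∬_D (29x^2 + 58) dA = ∫_0^{4} ∫_0^{5} (29x^2 + 58) dy dx.

Inner (y from 0 to 5): 145x^2 + 290.
Outer (x from 0 to 4): 12760/3.

Therefore ∮_C P dx + Q dy = 12760/3.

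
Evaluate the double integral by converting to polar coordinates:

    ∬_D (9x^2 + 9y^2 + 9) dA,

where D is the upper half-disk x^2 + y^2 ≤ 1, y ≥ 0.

The region D is 0 ≤ r ≤ 1, 0 ≤ θ ≤ π in polar coordinates, where x = r cos(θ), y = r sin(θ), and dA = r dr dθ.

Under the substitution, the integrand becomes 9r^2 + 9, so

    ∬_D (9x^2 + 9y^2 + 9) dA = ∫_{0}^{π} ∫_{0}^{1} (9r^2 + 9) · r dr dθ.

Inner integral (in r): ∫_{0}^{1} (9r^2 + 9) · r dr = 27/4.

Outer integral (in θ): ∫_{0}^{π} (27/4) dθ = 27π/4.

Therefore ∬_D (9x^2 + 9y^2 + 9) dA = 27π/4.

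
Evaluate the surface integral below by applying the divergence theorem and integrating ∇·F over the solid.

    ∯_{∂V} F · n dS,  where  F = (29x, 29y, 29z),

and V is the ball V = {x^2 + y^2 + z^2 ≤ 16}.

By the divergence theorem,

    ∯_{∂V} F · n dS = ∭_V (∇ · F) dV.

Compute the divergence:
    ∇ · F = ∂F_x/∂x + ∂F_y/∂y + ∂F_z/∂z = 29 + 29 + 29 = 87.

In spherical coordinates, x = ρ sin(φ) cos(θ), y = ρ sin(φ) sin(θ), z = ρ cos(φ), dV = ρ^2 sin(φ) dρ dφ dθ, with 0 ≤ ρ ≤ 4, 0 ≤ φ ≤ π, 0 ≤ θ ≤ 2π.

The integrand, after substitution and multiplying by the volume element, becomes (87) · ρ^2 sin(φ), so

    ∭_V (∇·F) dV = ∫_0^{2π} ∫_0^{π} ∫_0^{4} (87) · ρ^2 sin(φ) dρ dφ dθ.

Inner (ρ from 0 to 4): 1856sin(φ).
Middle (φ from 0 to π): 3712.
Outer (θ from 0 to 2π): 7424π.

Therefore ∯_{∂V} F · n dS = 7424π.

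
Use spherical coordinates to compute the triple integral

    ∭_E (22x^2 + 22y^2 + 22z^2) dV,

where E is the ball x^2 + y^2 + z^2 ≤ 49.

In spherical coordinates, x = ρ sin(φ) cos(θ), y = ρ sin(φ) sin(θ), z = ρ cos(φ), and dV = ρ^2 sin(φ) dρ dφ dθ.

The integrand becomes 22ρ^2, so

    ∭_E (22x^2 + 22y^2 + 22z^2) dV = ∫_{0}^{2π} ∫_{0}^{π} ∫_{0}^{7} (22ρ^2) · ρ^2 sin(φ) dρ dφ dθ.

Inner (ρ): 369754sin(φ)/5.
Middle (φ): 739508/5.
Outer (θ): 1479016π/5.

Therefore the triple integral equals 1479016π/5.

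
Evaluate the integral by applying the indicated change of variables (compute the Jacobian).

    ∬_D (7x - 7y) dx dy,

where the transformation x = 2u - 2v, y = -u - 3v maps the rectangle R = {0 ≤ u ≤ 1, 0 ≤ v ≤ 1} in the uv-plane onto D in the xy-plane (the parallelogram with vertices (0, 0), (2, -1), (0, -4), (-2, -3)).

Compute the Jacobian determinant of (x, y) with respect to (u, v):

    ∂(x,y)/∂(u,v) = | 2  -2 | = (2)(-3) - (-2)(-1) = -8.
                   | -1  -3 |

Its absolute value is |J| = 8 (the area scaling factor).

Substituting x = 2u - 2v, y = -u - 3v into the integrand,

    7x - 7y → 21u + 7v,

so the integral becomes

    ∬_R (21u + 7v) · |J| du dv = ∫_0^1 ∫_0^1 (168u + 56v) dv du.

Inner (v): 168u + 28.
Outer (u): 112.

Therefore ∬_D (7x - 7y) dx dy = 112.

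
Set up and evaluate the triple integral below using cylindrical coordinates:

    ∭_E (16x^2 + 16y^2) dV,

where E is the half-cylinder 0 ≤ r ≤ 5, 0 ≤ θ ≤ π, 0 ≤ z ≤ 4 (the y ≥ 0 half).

In cylindrical coordinates, x = r cos(θ), y = r sin(θ), z = z, and dV = r dr dθ dz.

The integrand becomes 16r^2, so

    ∭_E (16x^2 + 16y^2) dV = ∫_{0}^{π} ∫_{0}^{5} ∫_{0}^{4} (16r^2) · r dz dr dθ.

Inner (z): 64r^3.
Middle (r from 0 to 5): 10000.
Outer (θ): 10000π.

Therefore the triple integral equals 10000π.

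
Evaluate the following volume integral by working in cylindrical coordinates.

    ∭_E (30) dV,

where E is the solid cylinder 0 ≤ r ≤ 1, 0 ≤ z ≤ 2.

In cylindrical coordinates, x = r cos(θ), y = r sin(θ), z = z, and dV = r dr dθ dz.

The integrand becomes 30, so

    ∭_E (30) dV = ∫_{0}^{2π} ∫_{0}^{1} ∫_{0}^{2} (30) · r dz dr dθ.

Inner (z): 60r.
Middle (r from 0 to 1): 30.
Outer (θ): 60π.

Therefore the triple integral equals 60π.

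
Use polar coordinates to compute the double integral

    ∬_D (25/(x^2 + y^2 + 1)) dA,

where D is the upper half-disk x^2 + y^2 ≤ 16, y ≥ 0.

The region D is 0 ≤ r ≤ 4, 0 ≤ θ ≤ π in polar coordinates, where x = r cos(θ), y = r sin(θ), and dA = r dr dθ.

Under the substitution, the integrand becomes 25/(r^2 + 1), so

    ∬_D (25/(x^2 + y^2 + 1)) dA = ∫_{0}^{π} ∫_{0}^{4} (25/(r^2 + 1)) · r dr dθ.

Inner integral (in r): ∫_{0}^{4} (25/(r^2 + 1)) · r dr = 25log(17)/2.

Outer integral (in θ): ∫_{0}^{π} (25log(17)/2) dθ = 25π log(17)/2.

Therefore ∬_D (25/(x^2 + y^2 + 1)) dA = 25π log(17)/2.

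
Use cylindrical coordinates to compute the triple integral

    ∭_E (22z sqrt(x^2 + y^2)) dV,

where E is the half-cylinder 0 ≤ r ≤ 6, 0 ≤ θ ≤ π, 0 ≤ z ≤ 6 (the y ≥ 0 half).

In cylindrical coordinates, x = r cos(θ), y = r sin(θ), z = z, and dV = r dr dθ dz.

The integrand becomes 22r z, so

    ∭_E (22z sqrt(x^2 + y^2)) dV = ∫_{0}^{π} ∫_{0}^{6} ∫_{0}^{6} (22r z) · r dz dr dθ.

Inner (z): 396r^2.
Middle (r from 0 to 6): 28512.
Outer (θ): 28512π.

Therefore the triple integral equals 28512π.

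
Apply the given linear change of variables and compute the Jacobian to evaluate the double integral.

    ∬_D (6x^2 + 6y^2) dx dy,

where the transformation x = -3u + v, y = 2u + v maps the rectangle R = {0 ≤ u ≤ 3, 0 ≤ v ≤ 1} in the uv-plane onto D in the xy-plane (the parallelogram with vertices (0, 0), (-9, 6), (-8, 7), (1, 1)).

Compute the Jacobian determinant of (x, y) with respect to (u, v):

    ∂(x,y)/∂(u,v) = | -3  1 | = (-3)(1) - (1)(2) = -5.
                   | 2  1 |

Its absolute value is |J| = 5 (the area scaling factor).

Substituting x = -3u + v, y = 2u + v into the integrand,

    6x^2 + 6y^2 → 78u^2 - 12u v + 12v^2,

so the integral becomes

    ∬_R (78u^2 - 12u v + 12v^2) · |J| du dv = ∫_0^3 ∫_0^1 (390u^2 - 60u v + 60v^2) dv du.

Inner (v): 390u^2 - 30u + 20.
Outer (u): 3435.

Therefore ∬_D (6x^2 + 6y^2) dx dy = 3435.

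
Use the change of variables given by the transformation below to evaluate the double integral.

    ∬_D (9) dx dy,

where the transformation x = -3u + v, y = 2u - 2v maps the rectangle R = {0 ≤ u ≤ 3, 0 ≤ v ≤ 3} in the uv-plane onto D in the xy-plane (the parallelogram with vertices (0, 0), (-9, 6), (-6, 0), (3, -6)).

Compute the Jacobian determinant of (x, y) with respect to (u, v):

    ∂(x,y)/∂(u,v) = | -3  1 | = (-3)(-2) - (1)(2) = 4.
                   | 2  -2 |

Its absolute value is |J| = 4 (the area scaling factor).

Substituting x = -3u + v, y = 2u - 2v into the integrand,

    9 → 9,

so the integral becomes

    ∬_R (9) · |J| du dv = ∫_0^3 ∫_0^3 (36) dv du.

Inner (v): 108.
Outer (u): 324.

Therefore ∬_D (9) dx dy = 324.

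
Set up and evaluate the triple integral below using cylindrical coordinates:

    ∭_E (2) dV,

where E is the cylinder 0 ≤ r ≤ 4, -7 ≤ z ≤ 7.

In cylindrical coordinates, x = r cos(θ), y = r sin(θ), z = z, and dV = r dr dθ dz.

The integrand becomes 2, so

    ∭_E (2) dV = ∫_{0}^{2π} ∫_{0}^{4} ∫_{-7}^{7} (2) · r dz dr dθ.

Inner (z): 28r.
Middle (r from 0 to 4): 224.
Outer (θ): 448π.

Therefore the triple integral equals 448π.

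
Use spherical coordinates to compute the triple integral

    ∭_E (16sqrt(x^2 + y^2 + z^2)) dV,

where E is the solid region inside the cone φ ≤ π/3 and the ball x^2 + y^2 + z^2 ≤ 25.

In spherical coordinates, x = ρ sin(φ) cos(θ), y = ρ sin(φ) sin(θ), z = ρ cos(φ), and dV = ρ^2 sin(φ) dρ dφ dθ.

The integrand becomes 16ρ, so

    ∭_E (16sqrt(x^2 + y^2 + z^2)) dV = ∫_{0}^{2π} ∫_{0}^{π/3} ∫_{0}^{5} (16ρ) · ρ^2 sin(φ) dρ dφ dθ.

Inner (ρ): 2500sin(φ).
Middle (φ): 1250.
Outer (θ): 2500π.

Therefore the triple integral equals 2500π.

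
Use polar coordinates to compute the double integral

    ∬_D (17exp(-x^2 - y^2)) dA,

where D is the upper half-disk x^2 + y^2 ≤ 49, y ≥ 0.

The region D is 0 ≤ r ≤ 7, 0 ≤ θ ≤ π in polar coordinates, where x = r cos(θ), y = r sin(θ), and dA = r dr dθ.

Under the substitution, the integrand becomes 17exp(-r^2), so

    ∬_D (17exp(-x^2 - y^2)) dA = ∫_{0}^{π} ∫_{0}^{7} (17exp(-r^2)) · r dr dθ.

Inner integral (in r): ∫_{0}^{7} (17exp(-r^2)) · r dr = 17/2 - 17exp(-49)/2.

Outer integral (in θ): ∫_{0}^{π} (17/2 - 17exp(-49)/2) dθ = -17π (1 - exp(49))exp(-49)/2.

Therefore ∬_D (17exp(-x^2 - y^2)) dA = -17π (1 - exp(49))exp(-49)/2.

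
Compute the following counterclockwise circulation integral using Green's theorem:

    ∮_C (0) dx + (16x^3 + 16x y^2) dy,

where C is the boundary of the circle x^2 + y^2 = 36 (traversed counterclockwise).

Green's theorem converts the closed line integral into a double integral over the enclosed region D:

    ∮_C P dx + Q dy = ∬_D (∂Q/∂x - ∂P/∂y) dA.

Here P = 0, Q = 16x^3 + 16x y^2, so

    ∂Q/∂x = 48x^2 + 16y^2,    ∂P/∂y = 0,
    ∂Q/∂x - ∂P/∂y = 48x^2 + 16y^2.

D is the region x^2 + y^2 ≤ 36. Evaluating the double integral:

In polar coordinates (x = r cos θ, y = r sin θ, dA = r dr dθ) the integrand becomes 16r^2(cos(2θ) + 2), so

    ∬_D (48x^2 + 16y^2) dA = ∫_0^{2π} ∫_0^{6} (16r^2(cos(2θ) + 2)) · r dr dθ.

Inner (r from 0 to 6): 5184cos(2θ) + 10368.
Outer (θ from 0 to 2π): 20736π.

Therefore ∮_C P dx + Q dy = 20736π.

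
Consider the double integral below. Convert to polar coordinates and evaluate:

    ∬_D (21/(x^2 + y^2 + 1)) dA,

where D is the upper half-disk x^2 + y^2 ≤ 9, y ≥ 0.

The region D is 0 ≤ r ≤ 3, 0 ≤ θ ≤ π in polar coordinates, where x = r cos(θ), y = r sin(θ), and dA = r dr dθ.

Under the substitution, the integrand becomes 21/(r^2 + 1), so

    ∬_D (21/(x^2 + y^2 + 1)) dA = ∫_{0}^{π} ∫_{0}^{3} (21/(r^2 + 1)) · r dr dθ.

Inner integral (in r): ∫_{0}^{3} (21/(r^2 + 1)) · r dr = 21log(10)/2.

Outer integral (in θ): ∫_{0}^{π} (21log(10)/2) dθ = 21π log(10)/2.

Therefore ∬_D (21/(x^2 + y^2 + 1)) dA = 21π log(10)/2.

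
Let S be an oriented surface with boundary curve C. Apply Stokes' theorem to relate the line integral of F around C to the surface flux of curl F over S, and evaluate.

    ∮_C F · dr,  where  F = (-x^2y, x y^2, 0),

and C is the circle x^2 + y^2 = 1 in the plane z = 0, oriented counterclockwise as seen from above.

Let S be the flat disk x^2 + y^2 ≤ 1 in the plane z = 0, with upward unit normal n̂ = ẑ. By Stokes' theorem,

    ∮_C F · dr = ∬_S (∇ × F) · n̂ dS = ∬_D (curl F)_z dA,

where D is the disk x^2 + y^2 ≤ 1.

Compute the curl of F = (-x^2y, x y^2, 0):
    (∇ × F)_x = ∂F_z/∂y - ∂F_y/∂z = 0,
    (∇ × F)_y = ∂F_x/∂z - ∂F_z/∂x = 0,
    (∇ × F)_z = ∂F_y/∂x - ∂F_x/∂y = x^2 + y^2.

On z = 0, (curl F)_z = x^2 + y^2.

Convert to polar (x = r cos θ, y = r sin θ, dA = r dr dθ); the integrand becomes r^2, so

    ∬_D (curl F)_z dA = ∫_0^{2π} ∫_0^{1} (r^2) · r dr dθ.

Inner (r from 0 to 1): 1/4.
Outer (θ from 0 to 2π): π/2.

Therefore ∮_C F · dr = π/2.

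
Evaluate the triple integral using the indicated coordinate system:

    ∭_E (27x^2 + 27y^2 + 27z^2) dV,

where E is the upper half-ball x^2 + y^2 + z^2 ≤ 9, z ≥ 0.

In spherical coordinates, x = ρ sin(φ) cos(θ), y = ρ sin(φ) sin(θ), z = ρ cos(φ), and dV = ρ^2 sin(φ) dρ dφ dθ.

The integrand becomes 27ρ^2, so

    ∭_E (27x^2 + 27y^2 + 27z^2) dV = ∫_{0}^{2π} ∫_{0}^{π/2} ∫_{0}^{3} (27ρ^2) · ρ^2 sin(φ) dρ dφ dθ.

Inner (ρ): 6561sin(φ)/5.
Middle (φ): 6561/5.
Outer (θ): 13122π/5.

Therefore the triple integral equals 13122π/5.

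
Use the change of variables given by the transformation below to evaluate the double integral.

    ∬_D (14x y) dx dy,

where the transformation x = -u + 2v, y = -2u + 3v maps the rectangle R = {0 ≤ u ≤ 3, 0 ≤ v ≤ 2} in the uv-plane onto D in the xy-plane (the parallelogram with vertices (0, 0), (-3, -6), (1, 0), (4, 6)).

Compute the Jacobian determinant of (x, y) with respect to (u, v):

    ∂(x,y)/∂(u,v) = | -1  2 | = (-1)(3) - (2)(-2) = 1.
                   | -2  3 |

Its absolute value is |J| = 1 (the area scaling factor).

Substituting x = -u + 2v, y = -2u + 3v into the integrand,

    14x y → 28u^2 - 98u v + 84v^2,

so the integral becomes

    ∬_R (28u^2 - 98u v + 84v^2) · |J| du dv = ∫_0^3 ∫_0^2 (28u^2 - 98u v + 84v^2) dv du.

Inner (v): 56u^2 - 196u + 224.
Outer (u): 294.

Therefore ∬_D (14x y) dx dy = 294.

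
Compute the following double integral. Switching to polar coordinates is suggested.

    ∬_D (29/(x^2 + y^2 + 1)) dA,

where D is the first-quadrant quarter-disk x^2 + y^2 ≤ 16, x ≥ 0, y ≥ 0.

The region D is 0 ≤ r ≤ 4, 0 ≤ θ ≤ π/2 in polar coordinates, where x = r cos(θ), y = r sin(θ), and dA = r dr dθ.

Under the substitution, the integrand becomes 29/(r^2 + 1), so

    ∬_D (29/(x^2 + y^2 + 1)) dA = ∫_{0}^{π/2} ∫_{0}^{4} (29/(r^2 + 1)) · r dr dθ.

Inner integral (in r): ∫_{0}^{4} (29/(r^2 + 1)) · r dr = 29log(17)/2.

Outer integral (in θ): ∫_{0}^{π/2} (29log(17)/2) dθ = 29π log(17)/4.

Therefore ∬_D (29/(x^2 + y^2 + 1)) dA = 29π log(17)/4.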